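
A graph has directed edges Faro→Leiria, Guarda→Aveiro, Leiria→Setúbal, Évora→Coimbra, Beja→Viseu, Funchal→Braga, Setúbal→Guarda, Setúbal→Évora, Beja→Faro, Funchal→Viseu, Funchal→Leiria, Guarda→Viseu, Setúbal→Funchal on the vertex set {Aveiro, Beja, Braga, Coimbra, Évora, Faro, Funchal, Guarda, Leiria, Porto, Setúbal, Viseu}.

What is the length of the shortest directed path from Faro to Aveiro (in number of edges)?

4

Distance 0: Faro.
Distance 1: Leiria.
Distance 2: Setúbal.
Distance 3: Évora, Funchal, Guarda.
Distance 4: Aveiro, Braga, Coimbra, Viseu — contains Aveiro.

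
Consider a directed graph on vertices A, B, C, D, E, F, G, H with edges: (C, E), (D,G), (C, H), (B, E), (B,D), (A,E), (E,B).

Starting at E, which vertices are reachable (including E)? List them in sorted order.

B, D, E, G

Start at E.
Its neighbours: B.
Then their neighbours: D.
Then next layer: G.
Nothing further is reachable.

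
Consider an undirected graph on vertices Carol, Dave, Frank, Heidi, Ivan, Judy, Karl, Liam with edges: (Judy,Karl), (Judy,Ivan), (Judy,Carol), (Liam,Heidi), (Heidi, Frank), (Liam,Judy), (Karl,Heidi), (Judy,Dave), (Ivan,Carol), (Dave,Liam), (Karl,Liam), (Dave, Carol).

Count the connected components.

1

From Carol: component {Carol, Dave, Frank, Heidi, Ivan, Judy, Karl, Liam}.
That's 1 component.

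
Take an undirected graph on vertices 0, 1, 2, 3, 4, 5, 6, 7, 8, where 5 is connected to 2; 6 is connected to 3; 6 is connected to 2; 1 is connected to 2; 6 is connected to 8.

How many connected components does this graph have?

4

From 0: component {0}.
From 1: component {1, 2, 3, 5, 6, 8}.
From 4: component {4}.
From 7: component {7}.
That's 4 components.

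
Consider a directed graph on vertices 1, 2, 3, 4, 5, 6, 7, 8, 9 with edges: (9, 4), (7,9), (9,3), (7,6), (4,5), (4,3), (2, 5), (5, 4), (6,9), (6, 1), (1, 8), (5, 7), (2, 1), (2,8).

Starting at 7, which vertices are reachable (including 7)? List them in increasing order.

Start at 7.
Its neighbours: 6, 9.
Then their neighbours: 1, 3, 4.
Then next layer: 5, 8.
Nothing further is reachable.

1, 3, 4, 5, 6, 7, 8, 9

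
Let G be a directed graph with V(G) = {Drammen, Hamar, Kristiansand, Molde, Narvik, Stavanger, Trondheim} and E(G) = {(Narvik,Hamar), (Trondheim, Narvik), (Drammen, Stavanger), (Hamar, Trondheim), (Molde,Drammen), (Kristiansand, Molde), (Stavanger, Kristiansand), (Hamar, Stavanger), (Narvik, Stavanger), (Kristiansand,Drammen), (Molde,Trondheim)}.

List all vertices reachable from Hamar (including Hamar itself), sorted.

Drammen, Hamar, Kristiansand, Molde, Narvik, Stavanger, Trondheim

Start at Hamar.
Its neighbours: Stavanger, Trondheim.
Then their neighbours: Kristiansand, Narvik.
Then next layer: Drammen, Molde.
Every vertex is now reached.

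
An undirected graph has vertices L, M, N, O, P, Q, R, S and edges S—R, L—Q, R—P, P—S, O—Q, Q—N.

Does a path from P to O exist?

No

Explore from P.
Distance 1: reach R, S.
The search is exhausted without reaching O; it lies in a different component.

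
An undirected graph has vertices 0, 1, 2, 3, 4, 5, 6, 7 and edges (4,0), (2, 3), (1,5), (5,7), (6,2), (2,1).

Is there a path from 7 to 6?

Explore from 7.
Distance 1: reach 5.
Distance 2: reach 1.
Distance 3: reach 2.
Distance 4: reach 3, 6.
Found 6.

Yes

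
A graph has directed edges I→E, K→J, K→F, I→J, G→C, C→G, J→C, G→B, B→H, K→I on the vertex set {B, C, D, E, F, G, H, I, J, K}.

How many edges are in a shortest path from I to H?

5

Distance 0: I.
Distance 1: E, J.
Distance 2: C.
Distance 3: G.
Distance 4: B.
Distance 5: H — contains H.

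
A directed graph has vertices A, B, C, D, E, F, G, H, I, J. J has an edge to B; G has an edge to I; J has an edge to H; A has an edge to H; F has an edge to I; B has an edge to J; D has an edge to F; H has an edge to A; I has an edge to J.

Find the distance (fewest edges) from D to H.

Distance 0: D.
Distance 1: F.
Distance 2: I.
Distance 3: J.
Distance 4: B, H — contains H.

4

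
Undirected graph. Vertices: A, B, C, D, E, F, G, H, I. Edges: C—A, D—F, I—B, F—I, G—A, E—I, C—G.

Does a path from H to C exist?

No

H has no edges, so nothing is reachable from it.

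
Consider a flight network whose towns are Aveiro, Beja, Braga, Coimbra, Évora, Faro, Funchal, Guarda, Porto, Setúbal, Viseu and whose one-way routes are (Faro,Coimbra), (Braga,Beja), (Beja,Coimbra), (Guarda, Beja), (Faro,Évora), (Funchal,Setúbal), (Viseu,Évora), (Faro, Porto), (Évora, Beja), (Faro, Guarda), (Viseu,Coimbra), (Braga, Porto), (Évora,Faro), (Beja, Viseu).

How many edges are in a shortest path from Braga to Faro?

4

Distance 0: Braga.
Distance 1: Beja, Porto.
Distance 2: Coimbra, Viseu.
Distance 3: Évora.
Distance 4: Faro — contains Faro.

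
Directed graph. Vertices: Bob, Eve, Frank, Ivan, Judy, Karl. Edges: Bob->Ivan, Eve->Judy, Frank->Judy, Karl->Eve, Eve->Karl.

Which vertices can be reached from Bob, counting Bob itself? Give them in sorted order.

Start at Bob.
Its neighbours: Ivan.
Nothing further is reachable.

Bob, Ivan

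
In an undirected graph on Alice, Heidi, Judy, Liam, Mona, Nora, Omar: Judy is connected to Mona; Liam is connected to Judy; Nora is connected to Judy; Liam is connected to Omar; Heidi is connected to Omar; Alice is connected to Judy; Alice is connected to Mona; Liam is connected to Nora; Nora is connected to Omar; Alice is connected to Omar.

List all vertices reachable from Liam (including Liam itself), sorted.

Alice, Heidi, Judy, Liam, Mona, Nora, Omar

Start at Liam.
Its neighbours: Judy, Nora, Omar.
Then their neighbours: Alice, Heidi, Mona.
Every vertex is now reached.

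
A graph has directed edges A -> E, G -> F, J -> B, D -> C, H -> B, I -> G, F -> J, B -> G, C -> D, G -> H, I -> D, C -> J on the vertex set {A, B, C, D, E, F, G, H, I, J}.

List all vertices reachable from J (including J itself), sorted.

Start at J.
Its neighbours: B.
Then their neighbours: G.
Then next layer: F, H.
Nothing further is reachable.

B, F, G, H, J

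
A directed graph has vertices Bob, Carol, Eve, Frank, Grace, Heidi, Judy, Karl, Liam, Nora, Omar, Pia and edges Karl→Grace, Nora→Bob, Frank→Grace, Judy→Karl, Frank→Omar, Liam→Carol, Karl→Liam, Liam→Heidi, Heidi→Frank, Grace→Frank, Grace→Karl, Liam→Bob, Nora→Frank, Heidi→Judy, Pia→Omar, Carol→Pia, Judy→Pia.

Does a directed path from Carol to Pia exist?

Explore from Carol.
Distance 1: reach Pia.
Found Pia.

Yes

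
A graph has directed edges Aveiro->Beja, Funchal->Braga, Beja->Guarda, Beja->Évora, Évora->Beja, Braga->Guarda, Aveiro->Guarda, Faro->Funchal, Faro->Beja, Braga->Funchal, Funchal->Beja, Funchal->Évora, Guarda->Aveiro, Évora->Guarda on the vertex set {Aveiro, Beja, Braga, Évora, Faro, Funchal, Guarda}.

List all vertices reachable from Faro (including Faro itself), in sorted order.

Start at Faro.
Its neighbours: Beja, Funchal.
Then their neighbours: Braga, Évora, Guarda.
Then next layer: Aveiro.
Every vertex is now reached.

Aveiro, Beja, Braga, Évora, Faro, Funchal, Guarda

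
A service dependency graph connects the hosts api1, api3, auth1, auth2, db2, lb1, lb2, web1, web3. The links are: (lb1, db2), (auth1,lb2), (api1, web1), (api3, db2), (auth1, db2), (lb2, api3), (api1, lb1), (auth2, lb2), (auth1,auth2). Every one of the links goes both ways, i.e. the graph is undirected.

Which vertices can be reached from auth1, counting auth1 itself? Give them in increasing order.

api1, api3, auth1, auth2, db2, lb1, lb2, web1

Start at auth1.
Its neighbours: auth2, db2, lb2.
Then their neighbours: api3, lb1.
Then next layer: api1.
Then next layer: web1.
Nothing further is reachable.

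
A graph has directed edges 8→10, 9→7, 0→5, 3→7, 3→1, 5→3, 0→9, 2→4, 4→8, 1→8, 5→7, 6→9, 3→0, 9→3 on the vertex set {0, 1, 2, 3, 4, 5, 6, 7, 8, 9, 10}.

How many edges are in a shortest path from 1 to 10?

Distance 0: 1.
Distance 1: 8.
Distance 2: 10 — contains 10.

2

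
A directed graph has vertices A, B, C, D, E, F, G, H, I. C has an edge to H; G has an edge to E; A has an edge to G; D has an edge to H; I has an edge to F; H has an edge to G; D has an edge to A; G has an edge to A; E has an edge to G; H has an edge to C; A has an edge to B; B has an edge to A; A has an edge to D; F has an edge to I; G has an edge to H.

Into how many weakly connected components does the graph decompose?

2

From A: component {A, B, C, D, E, G, H}.
From F: component {F, I}.
That's 2 components.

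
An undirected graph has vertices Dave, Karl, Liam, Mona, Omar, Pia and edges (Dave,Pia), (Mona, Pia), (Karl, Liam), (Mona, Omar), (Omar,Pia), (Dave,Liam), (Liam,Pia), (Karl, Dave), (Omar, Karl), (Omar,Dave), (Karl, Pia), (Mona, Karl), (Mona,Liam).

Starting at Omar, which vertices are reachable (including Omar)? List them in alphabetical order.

Dave, Karl, Liam, Mona, Omar, Pia

Start at Omar.
Its neighbours: Dave, Karl, Mona, Pia.
Then their neighbours: Liam.
Every vertex is now reached.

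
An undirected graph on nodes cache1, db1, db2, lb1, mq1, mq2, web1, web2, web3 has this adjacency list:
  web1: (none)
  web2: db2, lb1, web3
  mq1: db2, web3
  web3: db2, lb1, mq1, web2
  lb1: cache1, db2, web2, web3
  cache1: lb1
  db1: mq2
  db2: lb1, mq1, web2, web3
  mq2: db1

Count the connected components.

3

From cache1: component {cache1, db2, lb1, mq1, web2, web3}.
From db1: component {db1, mq2}.
From web1: component {web1}.
That's 3 components.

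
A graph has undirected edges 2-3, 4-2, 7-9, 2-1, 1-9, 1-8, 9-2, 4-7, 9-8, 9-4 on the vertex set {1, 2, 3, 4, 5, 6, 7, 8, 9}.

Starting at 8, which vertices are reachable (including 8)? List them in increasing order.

Start at 8.
Its neighbours: 1, 9.
Then their neighbours: 2, 4, 7.
Then next layer: 3.
Nothing further is reachable.

1, 2, 3, 4, 7, 8, 9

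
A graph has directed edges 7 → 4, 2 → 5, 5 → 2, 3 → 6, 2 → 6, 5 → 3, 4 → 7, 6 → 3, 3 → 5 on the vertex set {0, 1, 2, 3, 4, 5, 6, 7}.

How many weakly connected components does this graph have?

4

From 0: component {0}.
From 1: component {1}.
From 2: component {2, 3, 5, 6}.
From 4: component {4, 7}.
That's 4 components.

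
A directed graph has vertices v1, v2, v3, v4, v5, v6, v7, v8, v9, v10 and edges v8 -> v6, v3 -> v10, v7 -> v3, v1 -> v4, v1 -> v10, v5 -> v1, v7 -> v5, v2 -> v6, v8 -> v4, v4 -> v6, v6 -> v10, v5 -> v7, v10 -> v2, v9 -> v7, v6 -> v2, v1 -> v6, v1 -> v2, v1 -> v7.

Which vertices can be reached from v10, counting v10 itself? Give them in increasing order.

Start at v10.
Its neighbours: v2.
Then their neighbours: v6.
Nothing further is reachable.

v2, v6, v10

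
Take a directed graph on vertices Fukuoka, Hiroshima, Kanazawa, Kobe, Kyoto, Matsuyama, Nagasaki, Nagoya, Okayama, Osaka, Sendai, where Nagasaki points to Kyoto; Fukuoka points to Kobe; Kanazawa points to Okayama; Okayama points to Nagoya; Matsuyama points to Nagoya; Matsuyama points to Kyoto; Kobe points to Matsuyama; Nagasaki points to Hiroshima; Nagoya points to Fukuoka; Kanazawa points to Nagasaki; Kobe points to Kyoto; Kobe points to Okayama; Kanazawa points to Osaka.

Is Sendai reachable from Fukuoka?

No

Explore from Fukuoka.
Distance 1: reach Kobe.
Distance 2: reach Kyoto, Matsuyama, Okayama.
Distance 3: reach Nagoya.
The search from Fukuoka is exhausted; no directed path reaches Sendai.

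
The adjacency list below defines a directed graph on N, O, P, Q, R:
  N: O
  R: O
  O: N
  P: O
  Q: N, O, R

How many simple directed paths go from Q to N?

3

Q→N
Q→O→N
Q→R→O→N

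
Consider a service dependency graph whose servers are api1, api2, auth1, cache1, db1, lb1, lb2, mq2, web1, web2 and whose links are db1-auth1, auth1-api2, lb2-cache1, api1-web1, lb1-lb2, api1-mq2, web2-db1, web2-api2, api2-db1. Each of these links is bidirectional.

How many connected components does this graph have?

3

From api1: component {api1, mq2, web1}.
From api2: component {api2, auth1, db1, web2}.
From cache1: component {cache1, lb1, lb2}.
That's 3 components.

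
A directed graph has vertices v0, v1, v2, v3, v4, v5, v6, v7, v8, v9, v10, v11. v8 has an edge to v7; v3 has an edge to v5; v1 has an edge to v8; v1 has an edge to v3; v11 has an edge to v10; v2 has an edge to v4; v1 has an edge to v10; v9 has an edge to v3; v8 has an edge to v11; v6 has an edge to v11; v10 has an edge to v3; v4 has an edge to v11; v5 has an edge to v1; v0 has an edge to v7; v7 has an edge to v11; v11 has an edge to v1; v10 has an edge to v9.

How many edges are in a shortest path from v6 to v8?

Distance 0: v6.
Distance 1: v11.
Distance 2: v1, v10.
Distance 3: v3, v8, v9 — contains v8.

3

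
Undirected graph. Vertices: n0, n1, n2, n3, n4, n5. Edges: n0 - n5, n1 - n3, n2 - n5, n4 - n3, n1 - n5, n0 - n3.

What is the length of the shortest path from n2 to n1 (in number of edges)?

2

Distance 0: n2.
Distance 1: n5.
Distance 2: n0, n1 — contains n1.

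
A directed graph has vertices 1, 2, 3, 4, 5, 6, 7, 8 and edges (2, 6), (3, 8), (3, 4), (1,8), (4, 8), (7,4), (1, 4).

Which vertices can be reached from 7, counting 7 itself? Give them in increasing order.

Start at 7.
Its neighbours: 4.
Then their neighbours: 8.
Nothing further is reachable.

4, 7, 8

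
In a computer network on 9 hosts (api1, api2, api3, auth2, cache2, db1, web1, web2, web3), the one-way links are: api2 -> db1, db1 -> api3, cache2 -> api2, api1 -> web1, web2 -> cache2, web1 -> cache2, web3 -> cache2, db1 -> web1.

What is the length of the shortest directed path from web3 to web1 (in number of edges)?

4

Distance 0: web3.
Distance 1: cache2.
Distance 2: api2.
Distance 3: db1.
Distance 4: api3, web1 — contains web1.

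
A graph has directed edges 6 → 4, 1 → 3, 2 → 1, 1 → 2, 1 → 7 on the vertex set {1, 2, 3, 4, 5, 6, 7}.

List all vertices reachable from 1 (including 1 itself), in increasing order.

1, 2, 3, 7

Start at 1.
Its neighbours: 2, 3, 7.
Nothing further is reachable.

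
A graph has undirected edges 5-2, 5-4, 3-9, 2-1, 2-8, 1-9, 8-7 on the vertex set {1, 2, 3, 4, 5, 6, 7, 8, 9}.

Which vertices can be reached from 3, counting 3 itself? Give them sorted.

Start at 3.
Its neighbours: 9.
Then their neighbours: 1.
Then next layer: 2.
Then next layer: 5, 8.
Then next layer: 4, 7.
Nothing further is reachable.

1, 2, 3, 4, 5, 7, 8, 9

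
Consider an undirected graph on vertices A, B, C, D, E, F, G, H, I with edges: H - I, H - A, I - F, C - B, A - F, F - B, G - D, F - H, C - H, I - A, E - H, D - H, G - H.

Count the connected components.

1

From A: component {A, B, C, D, E, F, G, H, I}.
That's 1 component.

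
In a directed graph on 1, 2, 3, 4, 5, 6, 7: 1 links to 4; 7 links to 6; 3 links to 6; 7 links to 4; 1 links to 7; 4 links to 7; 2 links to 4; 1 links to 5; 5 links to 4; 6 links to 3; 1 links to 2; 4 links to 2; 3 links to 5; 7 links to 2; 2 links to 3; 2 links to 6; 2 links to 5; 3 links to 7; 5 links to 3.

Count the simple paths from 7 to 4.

7→2→3→5→4
7→2→4
7→2→5→4
7→2→6→3→5→4
7→4
7→6→3→5→4

6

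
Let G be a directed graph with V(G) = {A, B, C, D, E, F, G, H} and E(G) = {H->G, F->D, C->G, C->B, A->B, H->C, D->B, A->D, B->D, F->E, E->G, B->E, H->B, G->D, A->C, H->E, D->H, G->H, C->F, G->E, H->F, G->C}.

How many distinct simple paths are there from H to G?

9

H→B→E→G
H→C→B→E→G
H→C→F→D→B→E→G
H→C→F→E→G
H→C→G
H→E→G
H→F→D→B→E→G
H→F→E→G
H→G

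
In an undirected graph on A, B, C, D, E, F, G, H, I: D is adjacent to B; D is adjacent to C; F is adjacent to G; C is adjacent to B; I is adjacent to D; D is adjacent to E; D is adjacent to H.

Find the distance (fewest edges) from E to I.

Distance 0: E.
Distance 1: D.
Distance 2: B, C, H, I — contains I.

2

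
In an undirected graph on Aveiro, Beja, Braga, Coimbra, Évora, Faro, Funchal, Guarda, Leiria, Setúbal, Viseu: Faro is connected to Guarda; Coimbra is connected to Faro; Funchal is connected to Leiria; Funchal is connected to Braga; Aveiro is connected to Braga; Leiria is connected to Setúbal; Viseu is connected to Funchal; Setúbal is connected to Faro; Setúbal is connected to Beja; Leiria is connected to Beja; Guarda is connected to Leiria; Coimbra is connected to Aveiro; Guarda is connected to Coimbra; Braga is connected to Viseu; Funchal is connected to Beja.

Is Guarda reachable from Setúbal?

Explore from Setúbal.
Distance 1: reach Beja, Faro, Leiria.
Distance 2: reach Coimbra, Funchal, Guarda.
Found Guarda.

Yes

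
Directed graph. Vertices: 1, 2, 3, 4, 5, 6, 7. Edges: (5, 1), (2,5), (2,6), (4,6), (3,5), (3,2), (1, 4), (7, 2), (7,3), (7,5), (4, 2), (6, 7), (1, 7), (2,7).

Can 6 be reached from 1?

Explore from 1.
Distance 1: reach 4, 7.
Distance 2: reach 2, 3, 5, 6.
Found 6.

Yes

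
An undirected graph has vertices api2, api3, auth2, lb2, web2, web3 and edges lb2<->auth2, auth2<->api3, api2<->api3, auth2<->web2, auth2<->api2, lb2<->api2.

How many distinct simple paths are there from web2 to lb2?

web2–auth2–api2–lb2
web2–auth2–api3–api2–lb2
web2–auth2–lb2

3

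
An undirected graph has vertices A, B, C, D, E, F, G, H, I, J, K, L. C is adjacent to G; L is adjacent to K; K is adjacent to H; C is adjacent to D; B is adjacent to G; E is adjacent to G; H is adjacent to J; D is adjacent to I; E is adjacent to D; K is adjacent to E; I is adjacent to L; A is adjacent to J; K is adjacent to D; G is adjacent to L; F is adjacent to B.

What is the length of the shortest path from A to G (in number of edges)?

5

Distance 0: A.
Distance 1: J.
Distance 2: H.
Distance 3: K.
Distance 4: D, E, L.
Distance 5: C, G, I — contains G.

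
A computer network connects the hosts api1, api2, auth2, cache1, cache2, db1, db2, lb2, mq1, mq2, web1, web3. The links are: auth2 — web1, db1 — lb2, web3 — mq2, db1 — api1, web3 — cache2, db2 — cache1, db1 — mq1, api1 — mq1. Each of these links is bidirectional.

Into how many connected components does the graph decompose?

5

From api1: component {api1, db1, lb2, mq1}.
From api2: component {api2}.
From auth2: component {auth2, web1}.
From cache1: component {cache1, db2}.
From cache2: component {cache2, mq2, web3}.
That's 5 components.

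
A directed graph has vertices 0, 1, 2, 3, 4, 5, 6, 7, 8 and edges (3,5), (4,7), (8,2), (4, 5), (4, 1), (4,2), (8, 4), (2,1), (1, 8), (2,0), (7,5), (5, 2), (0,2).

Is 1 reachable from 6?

No

6 has no outgoing edges, so nothing is reachable from it.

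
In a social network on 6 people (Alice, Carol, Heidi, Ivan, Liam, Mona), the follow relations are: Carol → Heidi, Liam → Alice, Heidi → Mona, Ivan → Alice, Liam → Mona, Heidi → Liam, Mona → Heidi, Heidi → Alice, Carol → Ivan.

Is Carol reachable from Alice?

Alice has no outgoing edges, so nothing is reachable from it.

No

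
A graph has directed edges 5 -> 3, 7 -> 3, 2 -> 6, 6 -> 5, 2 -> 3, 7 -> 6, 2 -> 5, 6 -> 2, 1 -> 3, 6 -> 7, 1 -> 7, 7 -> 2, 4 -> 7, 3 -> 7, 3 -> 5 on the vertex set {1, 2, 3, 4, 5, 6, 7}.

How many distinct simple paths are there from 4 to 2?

4→7→2
4→7→6→2

2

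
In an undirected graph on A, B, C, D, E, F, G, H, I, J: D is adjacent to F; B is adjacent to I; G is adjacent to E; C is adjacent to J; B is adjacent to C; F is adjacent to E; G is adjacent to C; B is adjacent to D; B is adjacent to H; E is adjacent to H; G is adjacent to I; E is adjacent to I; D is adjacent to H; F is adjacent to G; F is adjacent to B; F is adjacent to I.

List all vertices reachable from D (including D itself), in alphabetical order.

Start at D.
Its neighbours: B, F, H.
Then their neighbours: C, E, G, I.
Then next layer: J.
Nothing further is reachable.

B, C, D, E, F, G, H, I, J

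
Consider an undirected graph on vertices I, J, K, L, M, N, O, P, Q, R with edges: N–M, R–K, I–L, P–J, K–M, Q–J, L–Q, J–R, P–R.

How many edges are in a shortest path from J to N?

4

Distance 0: J.
Distance 1: P, Q, R.
Distance 2: K, L.
Distance 3: I, M.
Distance 4: N — contains N.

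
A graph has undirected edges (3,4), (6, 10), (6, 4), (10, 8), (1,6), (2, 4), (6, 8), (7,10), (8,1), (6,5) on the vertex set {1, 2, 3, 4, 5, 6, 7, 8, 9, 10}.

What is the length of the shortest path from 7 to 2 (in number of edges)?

Distance 0: 7.
Distance 1: 10.
Distance 2: 6, 8.
Distance 3: 1, 4, 5.
Distance 4: 2, 3 — contains 2.

4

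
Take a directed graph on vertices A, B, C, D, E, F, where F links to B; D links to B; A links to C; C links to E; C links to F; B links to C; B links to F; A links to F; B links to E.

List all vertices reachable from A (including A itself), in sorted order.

A, B, C, E, F

Start at A.
Its neighbours: C, F.
Then their neighbours: B, E.
Nothing further is reachable.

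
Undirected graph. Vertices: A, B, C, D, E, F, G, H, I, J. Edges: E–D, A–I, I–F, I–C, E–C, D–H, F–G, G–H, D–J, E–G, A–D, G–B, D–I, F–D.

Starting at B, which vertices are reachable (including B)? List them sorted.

Start at B.
Its neighbours: G.
Then their neighbours: E, F, H.
Then next layer: C, D, I.
Then next layer: A, J.
Every vertex is now reached.

A, B, C, D, E, F, G, H, I, J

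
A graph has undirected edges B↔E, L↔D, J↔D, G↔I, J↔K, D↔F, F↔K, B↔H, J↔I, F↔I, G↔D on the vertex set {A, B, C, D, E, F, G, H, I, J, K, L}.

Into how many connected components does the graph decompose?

4

From A: component {A}.
From B: component {B, E, H}.
From C: component {C}.
From D: component {D, F, G, I, J, K, L}.
That's 4 components.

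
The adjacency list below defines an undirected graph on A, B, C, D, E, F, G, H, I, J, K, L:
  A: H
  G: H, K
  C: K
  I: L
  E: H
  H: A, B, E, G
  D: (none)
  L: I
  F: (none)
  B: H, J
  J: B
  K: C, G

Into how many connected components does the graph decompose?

From A: component {A, B, C, E, G, H, J, K}.
From D: component {D}.
From F: component {F}.
From I: component {I, L}.
That's 4 components.

4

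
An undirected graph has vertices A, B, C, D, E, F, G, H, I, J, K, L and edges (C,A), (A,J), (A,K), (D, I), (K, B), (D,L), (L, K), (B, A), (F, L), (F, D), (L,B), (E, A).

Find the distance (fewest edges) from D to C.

4

Distance 0: D.
Distance 1: F, I, L.
Distance 2: B, K.
Distance 3: A.
Distance 4: C, E, J — contains C.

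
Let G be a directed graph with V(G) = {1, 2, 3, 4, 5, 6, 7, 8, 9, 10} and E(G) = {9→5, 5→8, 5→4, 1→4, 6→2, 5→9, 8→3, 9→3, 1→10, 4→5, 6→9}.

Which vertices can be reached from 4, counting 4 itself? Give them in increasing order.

3, 4, 5, 8, 9

Start at 4.
Its neighbours: 5.
Then their neighbours: 8, 9.
Then next layer: 3.
Nothing further is reachable.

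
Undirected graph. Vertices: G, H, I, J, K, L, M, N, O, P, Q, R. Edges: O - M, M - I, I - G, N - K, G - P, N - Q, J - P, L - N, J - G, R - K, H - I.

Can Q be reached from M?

No

Explore from M.
Distance 1: reach I, O.
Distance 2: reach G, H.
Distance 3: reach J, P.
The search is exhausted without reaching Q; it lies in a different component.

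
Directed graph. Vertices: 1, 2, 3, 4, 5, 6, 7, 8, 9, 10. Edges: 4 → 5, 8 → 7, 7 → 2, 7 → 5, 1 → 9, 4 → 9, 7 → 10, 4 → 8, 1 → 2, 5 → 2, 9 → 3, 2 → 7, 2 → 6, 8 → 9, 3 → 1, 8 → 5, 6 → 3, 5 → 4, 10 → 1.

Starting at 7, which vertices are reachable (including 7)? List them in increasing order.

1, 2, 3, 4, 5, 6, 7, 8, 9, 10

Start at 7.
Its neighbours: 2, 5, 10.
Then their neighbours: 1, 4, 6.
Then next layer: 3, 8, 9.
Every vertex is now reached.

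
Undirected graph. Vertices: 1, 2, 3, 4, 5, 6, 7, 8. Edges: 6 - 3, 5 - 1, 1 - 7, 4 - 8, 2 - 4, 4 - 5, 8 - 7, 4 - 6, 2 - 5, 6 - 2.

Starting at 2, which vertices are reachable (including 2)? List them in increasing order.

1, 2, 3, 4, 5, 6, 7, 8

Start at 2.
Its neighbours: 4, 5, 6.
Then their neighbours: 1, 3, 8.
Then next layer: 7.
Every vertex is now reached.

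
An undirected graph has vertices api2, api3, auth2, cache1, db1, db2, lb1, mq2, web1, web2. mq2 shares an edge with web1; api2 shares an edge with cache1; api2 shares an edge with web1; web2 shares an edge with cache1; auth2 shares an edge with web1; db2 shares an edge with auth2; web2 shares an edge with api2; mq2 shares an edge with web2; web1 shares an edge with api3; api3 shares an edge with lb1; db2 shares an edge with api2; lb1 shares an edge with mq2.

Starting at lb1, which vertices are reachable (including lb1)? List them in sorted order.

api2, api3, auth2, cache1, db2, lb1, mq2, web1, web2

Start at lb1.
Its neighbours: api3, mq2.
Then their neighbours: web1, web2.
Then next layer: api2, auth2, cache1.
Then next layer: db2.
Nothing further is reachable.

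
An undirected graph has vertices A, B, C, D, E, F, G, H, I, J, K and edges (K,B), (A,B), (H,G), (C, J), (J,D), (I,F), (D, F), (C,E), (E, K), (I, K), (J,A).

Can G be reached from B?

No

Explore from B.
Distance 1: reach A, K.
Distance 2: reach E, I, J.
Distance 3: reach C, D, F.
The search is exhausted without reaching G; it lies in a different component.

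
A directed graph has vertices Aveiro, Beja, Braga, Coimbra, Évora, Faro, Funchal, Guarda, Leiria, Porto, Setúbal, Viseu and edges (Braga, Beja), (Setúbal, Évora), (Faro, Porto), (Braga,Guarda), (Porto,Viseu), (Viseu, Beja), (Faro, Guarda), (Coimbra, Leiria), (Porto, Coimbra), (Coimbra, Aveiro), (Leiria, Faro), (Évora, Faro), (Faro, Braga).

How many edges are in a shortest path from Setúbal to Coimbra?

4

Distance 0: Setúbal.
Distance 1: Évora.
Distance 2: Faro.
Distance 3: Braga, Guarda, Porto.
Distance 4: Beja, Coimbra, Viseu — contains Coimbra.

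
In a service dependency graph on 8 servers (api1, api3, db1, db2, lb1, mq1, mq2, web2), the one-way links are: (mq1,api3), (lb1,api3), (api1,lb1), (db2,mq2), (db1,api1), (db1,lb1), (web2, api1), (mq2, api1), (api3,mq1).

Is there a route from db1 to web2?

No

Explore from db1.
Distance 1: reach api1, lb1.
Distance 2: reach api3.
Distance 3: reach mq1.
The search from db1 is exhausted; no directed path reaches web2.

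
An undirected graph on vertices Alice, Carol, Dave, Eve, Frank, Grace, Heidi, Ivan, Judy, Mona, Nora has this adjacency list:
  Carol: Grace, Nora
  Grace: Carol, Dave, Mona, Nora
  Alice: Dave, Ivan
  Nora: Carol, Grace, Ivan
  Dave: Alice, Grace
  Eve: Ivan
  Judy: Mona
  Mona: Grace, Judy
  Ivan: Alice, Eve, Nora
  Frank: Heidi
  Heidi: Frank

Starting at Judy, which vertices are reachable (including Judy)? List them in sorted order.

Alice, Carol, Dave, Eve, Grace, Ivan, Judy, Mona, Nora

Start at Judy.
Its neighbours: Mona.
Then their neighbours: Grace.
Then next layer: Carol, Dave, Nora.
Then next layer: Alice, Ivan.
Then next layer: Eve.
Nothing further is reachable.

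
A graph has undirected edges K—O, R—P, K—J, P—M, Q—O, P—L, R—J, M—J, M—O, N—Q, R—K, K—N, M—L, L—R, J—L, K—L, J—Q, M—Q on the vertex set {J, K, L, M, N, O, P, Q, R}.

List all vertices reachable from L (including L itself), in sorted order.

Start at L.
Its neighbours: J, K, M, P, R.
Then their neighbours: N, O, Q.
Every vertex is now reached.

J, K, L, M, N, O, P, Q, R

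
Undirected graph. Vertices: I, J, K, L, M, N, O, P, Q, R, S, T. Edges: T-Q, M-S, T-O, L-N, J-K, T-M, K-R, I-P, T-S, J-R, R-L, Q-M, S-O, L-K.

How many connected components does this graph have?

3

From I: component {I, P}.
From J: component {J, K, L, N, R}.
From M: component {M, O, Q, S, T}.
That's 3 components.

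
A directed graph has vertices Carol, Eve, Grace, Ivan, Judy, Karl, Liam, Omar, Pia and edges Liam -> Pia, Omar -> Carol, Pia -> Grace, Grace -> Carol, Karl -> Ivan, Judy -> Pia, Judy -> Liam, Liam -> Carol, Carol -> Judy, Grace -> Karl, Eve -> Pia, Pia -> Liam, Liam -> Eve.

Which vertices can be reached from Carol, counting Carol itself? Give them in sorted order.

Start at Carol.
Its neighbours: Judy.
Then their neighbours: Liam, Pia.
Then next layer: Eve, Grace.
Then next layer: Karl.
Then next layer: Ivan.
Nothing further is reachable.

Carol, Eve, Grace, Ivan, Judy, Karl, Liam, Pia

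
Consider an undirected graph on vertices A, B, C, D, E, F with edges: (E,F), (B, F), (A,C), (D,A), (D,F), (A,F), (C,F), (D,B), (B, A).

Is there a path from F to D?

Explore from F.
Distance 1: reach A, B, C, D, E.
Found D.

Yes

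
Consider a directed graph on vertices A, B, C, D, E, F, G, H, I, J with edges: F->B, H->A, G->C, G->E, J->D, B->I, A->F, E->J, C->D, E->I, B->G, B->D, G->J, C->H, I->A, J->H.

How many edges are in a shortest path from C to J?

Distance 0: C.
Distance 1: D, H.
Distance 2: A.
Distance 3: F.
Distance 4: B.
Distance 5: G, I.
Distance 6: E, J — contains J.

6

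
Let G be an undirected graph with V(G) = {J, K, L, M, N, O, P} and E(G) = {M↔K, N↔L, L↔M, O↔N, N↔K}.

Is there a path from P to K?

No

P has no edges, so nothing is reachable from it.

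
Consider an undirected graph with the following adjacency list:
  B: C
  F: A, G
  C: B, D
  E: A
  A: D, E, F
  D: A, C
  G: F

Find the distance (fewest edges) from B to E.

Distance 0: B.
Distance 1: C.
Distance 2: D.
Distance 3: A.
Distance 4: E, F — contains E.

4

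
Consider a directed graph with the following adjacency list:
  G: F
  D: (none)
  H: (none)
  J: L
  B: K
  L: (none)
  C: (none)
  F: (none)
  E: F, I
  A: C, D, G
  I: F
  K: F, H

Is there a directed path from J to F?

No

Explore from J.
Distance 1: reach L.
The search from J is exhausted; no directed path reaches F.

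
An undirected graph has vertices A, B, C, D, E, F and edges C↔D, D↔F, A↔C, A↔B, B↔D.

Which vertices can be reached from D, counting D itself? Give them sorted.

A, B, C, D, F

Start at D.
Its neighbours: B, C, F.
Then their neighbours: A.
Nothing further is reachable.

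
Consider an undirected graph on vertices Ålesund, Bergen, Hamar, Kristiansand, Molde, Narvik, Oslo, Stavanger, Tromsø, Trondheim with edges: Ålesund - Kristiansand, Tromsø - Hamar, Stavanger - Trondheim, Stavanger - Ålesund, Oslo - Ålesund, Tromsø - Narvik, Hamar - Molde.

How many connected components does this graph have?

3

From Ålesund: component {Ålesund, Kristiansand, Oslo, Stavanger, Trondheim}.
From Bergen: component {Bergen}.
From Hamar: component {Hamar, Molde, Narvik, Tromsø}.
That's 3 components.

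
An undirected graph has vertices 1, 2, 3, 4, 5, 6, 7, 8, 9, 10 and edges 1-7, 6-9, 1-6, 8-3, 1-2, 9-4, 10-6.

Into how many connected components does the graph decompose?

From 1: component {1, 2, 4, 6, 7, 9, 10}.
From 3: component {3, 8}.
From 5: component {5}.
That's 3 components.

3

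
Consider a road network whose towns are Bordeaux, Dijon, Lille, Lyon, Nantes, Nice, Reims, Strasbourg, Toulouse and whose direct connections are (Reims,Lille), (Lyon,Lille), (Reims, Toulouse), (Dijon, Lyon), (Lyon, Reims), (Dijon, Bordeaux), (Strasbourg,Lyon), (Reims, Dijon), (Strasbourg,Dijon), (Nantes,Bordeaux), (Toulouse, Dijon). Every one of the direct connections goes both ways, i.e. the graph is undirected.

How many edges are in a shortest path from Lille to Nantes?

Distance 0: Lille.
Distance 1: Lyon, Reims.
Distance 2: Dijon, Strasbourg, Toulouse.
Distance 3: Bordeaux.
Distance 4: Nantes — contains Nantes.

4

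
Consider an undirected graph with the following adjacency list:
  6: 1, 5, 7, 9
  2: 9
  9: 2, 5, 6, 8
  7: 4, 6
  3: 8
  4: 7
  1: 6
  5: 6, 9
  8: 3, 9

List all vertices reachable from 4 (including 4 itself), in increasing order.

1, 2, 3, 4, 5, 6, 7, 8, 9

Start at 4.
Its neighbours: 7.
Then their neighbours: 6.
Then next layer: 1, 5, 9.
Then next layer: 2, 8.
Then next layer: 3.
Every vertex is now reached.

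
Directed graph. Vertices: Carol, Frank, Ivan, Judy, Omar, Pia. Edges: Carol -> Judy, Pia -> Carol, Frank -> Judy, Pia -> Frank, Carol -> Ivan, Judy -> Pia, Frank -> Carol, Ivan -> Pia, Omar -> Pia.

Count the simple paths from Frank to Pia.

3

Frank→Carol→Ivan→Pia
Frank→Carol→Judy→Pia
Frank→Judy→Pia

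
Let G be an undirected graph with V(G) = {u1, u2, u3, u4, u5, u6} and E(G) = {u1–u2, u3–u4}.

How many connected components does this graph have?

4

From u1: component {u1, u2}.
From u3: component {u3, u4}.
From u5: component {u5}.
From u6: component {u6}.
That's 4 components.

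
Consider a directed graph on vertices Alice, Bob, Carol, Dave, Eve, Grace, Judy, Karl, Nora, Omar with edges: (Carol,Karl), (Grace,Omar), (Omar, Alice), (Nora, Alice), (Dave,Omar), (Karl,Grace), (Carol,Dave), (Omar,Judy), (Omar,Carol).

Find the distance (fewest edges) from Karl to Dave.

4

Distance 0: Karl.
Distance 1: Grace.
Distance 2: Omar.
Distance 3: Alice, Carol, Judy.
Distance 4: Dave — contains Dave.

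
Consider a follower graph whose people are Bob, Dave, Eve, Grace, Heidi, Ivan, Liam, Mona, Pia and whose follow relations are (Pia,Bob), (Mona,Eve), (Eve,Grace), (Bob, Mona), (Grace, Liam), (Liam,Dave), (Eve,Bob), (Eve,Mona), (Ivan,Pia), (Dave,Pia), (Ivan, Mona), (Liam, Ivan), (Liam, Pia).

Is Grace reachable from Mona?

Yes

Explore from Mona.
Distance 1: reach Eve.
Distance 2: reach Bob, Grace.
Found Grace.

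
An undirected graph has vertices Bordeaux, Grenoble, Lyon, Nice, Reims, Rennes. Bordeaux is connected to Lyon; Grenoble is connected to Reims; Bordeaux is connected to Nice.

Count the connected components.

From Bordeaux: component {Bordeaux, Lyon, Nice}.
From Grenoble: component {Grenoble, Reims}.
From Rennes: component {Rennes}.
That's 3 components.

3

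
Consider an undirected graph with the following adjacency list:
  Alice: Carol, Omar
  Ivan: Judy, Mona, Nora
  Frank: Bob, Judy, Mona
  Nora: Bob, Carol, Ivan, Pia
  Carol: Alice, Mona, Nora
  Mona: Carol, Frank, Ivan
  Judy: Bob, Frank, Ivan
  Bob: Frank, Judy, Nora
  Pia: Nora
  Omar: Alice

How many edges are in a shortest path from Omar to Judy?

5

Distance 0: Omar.
Distance 1: Alice.
Distance 2: Carol.
Distance 3: Mona, Nora.
Distance 4: Bob, Frank, Ivan, Pia.
Distance 5: Judy — contains Judy.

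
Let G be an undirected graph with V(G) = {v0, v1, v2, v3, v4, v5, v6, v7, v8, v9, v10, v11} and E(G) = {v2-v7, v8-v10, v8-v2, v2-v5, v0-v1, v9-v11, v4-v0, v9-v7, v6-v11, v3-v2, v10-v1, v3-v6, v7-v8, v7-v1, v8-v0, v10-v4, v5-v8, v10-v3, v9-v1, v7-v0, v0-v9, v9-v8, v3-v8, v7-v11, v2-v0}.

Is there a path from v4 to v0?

Yes

Explore from v4.
Distance 1: reach v0, v10.
Found v0.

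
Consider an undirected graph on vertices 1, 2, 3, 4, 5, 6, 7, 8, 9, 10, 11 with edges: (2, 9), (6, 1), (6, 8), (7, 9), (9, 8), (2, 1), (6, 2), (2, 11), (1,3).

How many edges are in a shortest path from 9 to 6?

Distance 0: 9.
Distance 1: 2, 7, 8.
Distance 2: 1, 6, 11 — contains 6.

2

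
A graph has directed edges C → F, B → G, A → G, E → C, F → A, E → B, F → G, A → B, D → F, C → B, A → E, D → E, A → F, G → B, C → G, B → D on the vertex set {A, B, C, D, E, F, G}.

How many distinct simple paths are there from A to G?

A→B→D→E→C→F→G
A→B→D→E→C→G
A→B→D→F→G
A→B→G
A→E→B→D→F→G
A→E→B→G
A→E→C→B→D→F→G
A→E→C→B→G
A→E→C→F→G
A→E→C→G
A→F→G
A→G

12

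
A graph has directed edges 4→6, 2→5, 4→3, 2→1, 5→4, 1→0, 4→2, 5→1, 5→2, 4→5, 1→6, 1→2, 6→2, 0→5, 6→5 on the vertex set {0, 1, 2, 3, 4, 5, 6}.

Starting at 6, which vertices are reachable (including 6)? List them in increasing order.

0, 1, 2, 3, 4, 5, 6

Start at 6.
Its neighbours: 2, 5.
Then their neighbours: 1, 4.
Then next layer: 0, 3.
Every vertex is now reached.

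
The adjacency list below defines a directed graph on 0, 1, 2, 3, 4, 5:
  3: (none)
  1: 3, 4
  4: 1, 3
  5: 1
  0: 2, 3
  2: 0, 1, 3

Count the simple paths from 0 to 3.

4

0→2→1→3
0→2→1→4→3
0→2→3
0→3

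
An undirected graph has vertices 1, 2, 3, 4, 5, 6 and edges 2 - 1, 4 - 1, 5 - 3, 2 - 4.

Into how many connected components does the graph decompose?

3

From 1: component {1, 2, 4}.
From 3: component {3, 5}.
From 6: component {6}.
That's 3 components.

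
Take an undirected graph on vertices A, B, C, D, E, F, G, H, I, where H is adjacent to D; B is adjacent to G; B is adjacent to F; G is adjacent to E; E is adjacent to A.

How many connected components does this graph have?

4

From A: component {A, B, E, F, G}.
From C: component {C}.
From D: component {D, H}.
From I: component {I}.
That's 4 components.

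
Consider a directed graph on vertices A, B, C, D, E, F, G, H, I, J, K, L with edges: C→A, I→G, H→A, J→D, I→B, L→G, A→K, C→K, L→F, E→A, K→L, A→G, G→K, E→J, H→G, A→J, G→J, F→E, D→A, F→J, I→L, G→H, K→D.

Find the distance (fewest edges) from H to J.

2

Distance 0: H.
Distance 1: A, G.
Distance 2: J, K — contains J.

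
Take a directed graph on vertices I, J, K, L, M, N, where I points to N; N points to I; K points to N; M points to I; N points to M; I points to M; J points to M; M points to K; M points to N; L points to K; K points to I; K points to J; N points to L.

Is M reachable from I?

Explore from I.
Distance 1: reach M, N.
Found M.

Yes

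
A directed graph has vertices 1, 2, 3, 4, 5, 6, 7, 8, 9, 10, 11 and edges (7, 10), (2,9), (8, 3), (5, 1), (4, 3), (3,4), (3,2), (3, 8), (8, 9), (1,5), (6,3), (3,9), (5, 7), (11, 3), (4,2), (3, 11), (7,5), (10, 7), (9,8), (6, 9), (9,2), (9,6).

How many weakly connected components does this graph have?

2

From 1: component {1, 5, 7, 10}.
From 2: component {2, 3, 4, 6, 8, 9, 11}.
That's 2 components.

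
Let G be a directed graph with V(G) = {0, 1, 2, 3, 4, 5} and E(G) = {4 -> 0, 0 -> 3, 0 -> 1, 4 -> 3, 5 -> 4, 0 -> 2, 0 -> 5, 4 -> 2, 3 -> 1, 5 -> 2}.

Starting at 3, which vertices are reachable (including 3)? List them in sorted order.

1, 3

Start at 3.
Its neighbours: 1.
Nothing further is reachable.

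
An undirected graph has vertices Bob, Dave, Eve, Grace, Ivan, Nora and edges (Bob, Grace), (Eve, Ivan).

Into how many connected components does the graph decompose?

From Bob: component {Bob, Grace}.
From Dave: component {Dave}.
From Eve: component {Eve, Ivan}.
From Nora: component {Nora}.
That's 4 components.

4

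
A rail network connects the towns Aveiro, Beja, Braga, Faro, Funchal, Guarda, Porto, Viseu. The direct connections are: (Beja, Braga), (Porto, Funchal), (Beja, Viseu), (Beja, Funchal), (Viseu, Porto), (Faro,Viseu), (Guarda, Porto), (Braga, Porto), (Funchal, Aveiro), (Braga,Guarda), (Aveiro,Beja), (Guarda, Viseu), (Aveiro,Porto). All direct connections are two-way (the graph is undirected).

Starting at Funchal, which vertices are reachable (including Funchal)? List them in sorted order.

Aveiro, Beja, Braga, Faro, Funchal, Guarda, Porto, Viseu

Start at Funchal.
Its neighbours: Aveiro, Beja, Porto.
Then their neighbours: Braga, Guarda, Viseu.
Then next layer: Faro.
Every vertex is now reached.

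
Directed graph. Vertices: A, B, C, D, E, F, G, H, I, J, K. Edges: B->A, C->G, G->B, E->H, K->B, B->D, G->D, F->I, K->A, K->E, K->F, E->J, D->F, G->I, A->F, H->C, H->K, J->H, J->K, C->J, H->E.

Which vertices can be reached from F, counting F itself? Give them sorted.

Start at F.
Its neighbours: I.
Nothing further is reachable.

F, I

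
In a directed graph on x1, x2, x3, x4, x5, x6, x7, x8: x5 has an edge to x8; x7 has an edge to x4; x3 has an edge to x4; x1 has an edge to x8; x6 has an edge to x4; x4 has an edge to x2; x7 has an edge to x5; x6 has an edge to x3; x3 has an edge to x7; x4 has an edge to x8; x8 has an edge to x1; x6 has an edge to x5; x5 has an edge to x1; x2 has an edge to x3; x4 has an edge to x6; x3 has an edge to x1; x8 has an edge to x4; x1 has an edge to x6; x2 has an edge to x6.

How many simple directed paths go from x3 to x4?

9

x3→x1→x6→x4
x3→x1→x6→x5→x8→x4
x3→x1→x8→x4
x3→x4
x3→x7→x4
x3→x7→x5→x1→x6→x4
x3→x7→x5→x1→x8→x4
x3→x7→x5→x8→x1→x6→x4
x3→x7→x5→x8→x4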